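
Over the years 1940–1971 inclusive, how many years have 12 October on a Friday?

4

Track 12 October's weekday year by year (advancing +1, or +2 across a Feb 29):
  1940: Sat  1941: Sun (+1)  1942: Mon (+1)  1943: Tue (+1)  1944: Thu (+2)
  1945: Fri (+1) ✓  1946: Sat (+1)  1947: Sun (+1)  1948: Tue (+2)  1949: Wed (+1)
  1950: Thu (+1)  1951: Fri (+1) ✓  1952: Sun (+2)  1953: Mon (+1)  … (4 more years) …
  1958: Sun (+1)  1959: Mon (+1)  1960: Wed (+2)  1961: Thu (+1)  1962: Fri (+1) ✓
  1963: Sat (+1)  1964: Mon (+2)  1965: Tue (+1)  1966: Wed (+1)  1967: Thu (+1)
  1968: Sat (+2)  1969: Sun (+1)  1970: Mon (+1)  1971: Tue (+1)
Friday years: 1945, 1951, 1956, 1962 — 4 in total.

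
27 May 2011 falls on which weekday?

January 1, 2011 is a Saturday.
May 27 is day 147 of the year, i.e. 146 days after Jan 1.
146 mod 7 = 6, so advance 6 weekdays from Saturday: Friday.

Friday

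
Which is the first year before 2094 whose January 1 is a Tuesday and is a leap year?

2092

Jan 1 advances by 2 weekdays after a leap year and by 1 after a common year.
2094: Jan 1 is Friday.
2093: Thursday
2092: Tuesday (leap)
2092 begins on a Tuesday and is a leap year.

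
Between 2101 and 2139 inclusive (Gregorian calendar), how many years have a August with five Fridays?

17

August has 31 days; it has five Fridays when Friday falls among the first (month-length − 28) days — i.e. when August 1 is one of Friday/Thursday/Wednesday.
August 1 by year: 2101:Mon 2102:Tue 2103:Wed✓ 2104:Fri✓ 2105:Sat 2106:Sun 2107:Mon 2108:Wed✓ 2109:Thu✓ 2110:Fri✓ 2111:Sat 2112:Mon 2113:Tue 2114:Wed✓ 2115:Thu✓ …(9 more)… 2125:Wed✓ 2126:Thu✓ 2127:Fri✓ 2128:Sun 2129:Mon 2130:Tue 2131:Wed✓ 2132:Fri✓ 2133:Sat 2134:Sun 2135:Mon 2136:Wed✓ 2137:Thu✓ 2138:Fri✓ 2139:Sat
Years with five Fridays: 2103, 2104, 2108, 2109, 2110, 2114, 2115, 2120, 2121, 2125, 2126, 2127, 2131, 2132, 2136, 2137, 2138 → 17.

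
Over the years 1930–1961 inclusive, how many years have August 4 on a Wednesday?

4

Track August 4's weekday year by year (advancing +1, or +2 across a Feb 29):
  1930: Mon  1931: Tue (+1)  1932: Thu (+2)  1933: Fri (+1)  1934: Sat (+1)
  1935: Sun (+1)  1936: Tue (+2)  1937: Wed (+1) ✓  1938: Thu (+1)  1939: Fri (+1)
  1940: Sun (+2)  1941: Mon (+1)  1942: Tue (+1)  1943: Wed (+1) ✓  … (4 more years) …
  1948: Wed (+2) ✓  1949: Thu (+1)  1950: Fri (+1)  1951: Sat (+1)  1952: Mon (+2)
  1953: Tue (+1)  1954: Wed (+1) ✓  1955: Thu (+1)  1956: Sat (+2)  1957: Sun (+1)
  1958: Mon (+1)  1959: Tue (+1)  1960: Thu (+2)  1961: Fri (+1)
Wednesday years: 1937, 1943, 1948, 1954 — 4 in total.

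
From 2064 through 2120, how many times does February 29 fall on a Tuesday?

Leap years in 2064–2120: 14 of them.
Feb 29 weekday advances by 5 (mod 7) from one leap year to the next four years later (or differs when a century non-leap intervenes).
Leap-day weekdays: 2064:Fri 2068:Wed 2072:Mon 2076:Sat 2080:Thu 2084:Tue✓ 2088:Sun 2092:Fri 2096:Wed 2104:Fri 2108:Wed 2112:Mon 2116:Sat 2120:Thu
Tuesday: 2084 → 1.

1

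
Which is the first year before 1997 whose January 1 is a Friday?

1993

Jan 1 advances by 2 weekdays after a leap year and by 1 after a common year.
1997: Jan 1 is Wednesday.
1996: Monday (leap)
1995: Sunday
1994: Saturday
1993: Friday
1993 begins on a Friday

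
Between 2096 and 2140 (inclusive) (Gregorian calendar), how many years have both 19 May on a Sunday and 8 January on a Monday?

1

Check each year's weekday for 19 May and 8 January:
  2096: Sat/Sun  2097: Sun/Tue  2098: Mon/Wed  2099: Tue/Thu  2100: Wed/Fri  2101: Thu/Sat  2102: Fri/Sun  2103: Sat/Mon  2104: Mon/Tue  2105: Tue/Thu  2106: Wed/Fri  2107: Thu/Sat  2108: Sat/Sun  2109: Sun/Tue  …(17 more)…  2127: Mon/Wed  2128: Wed/Thu  2129: Thu/Sat  2130: Fri/Sun  2131: Sat/Mon  2132: Mon/Tue  2133: Tue/Thu  2134: Wed/Fri  2135: Thu/Sat  2136: Sat/Sun  2137: Sun/Tue  2138: Mon/Wed  2139: Tue/Thu  2140: Thu/Fri
Both conditions hold in: 2120 — 1.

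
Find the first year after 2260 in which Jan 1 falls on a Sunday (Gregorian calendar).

2265

Jan 1 advances by 2 weekdays after a leap year and by 1 after a common year.
2260: Jan 1 is Sunday (leap).
2261: Tuesday
2262: Wednesday
2263: Thursday
2264: Friday (leap)
2265: Sunday
2265 begins on a Sunday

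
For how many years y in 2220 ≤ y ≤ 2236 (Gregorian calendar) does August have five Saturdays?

August has 31 days; it has five Saturdays when Saturday falls among the first (month-length − 28) days — i.e. when August 1 is one of Saturday/Friday/Thursday.
August 1 by year: 2220:Tue 2221:Wed 2222:Thu✓ 2223:Fri✓ 2224:Sun 2225:Mon 2226:Tue 2227:Wed 2228:Fri✓ 2229:Sat✓ 2230:Sun 2231:Mon 2232:Wed 2233:Thu✓ 2234:Fri✓ 2235:Sat✓ 2236:Mon
Years with five Saturdays: 2222, 2223, 2228, 2229, 2233, 2234, 2235 → 7.

7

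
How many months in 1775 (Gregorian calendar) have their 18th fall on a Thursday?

1

Check the 18th of each month of 1775: Jan 18: Wed, Feb 18: Sat, Mar 18: Sat, Apr 18: Tue, May 18: Thu, Jun 18: Sun, Jul 18: Tue, Aug 18: Fri, Sep 18: Mon, Oct 18: Wed, Nov 18: Sat, Dec 18: Mon.
Thursday occurs in May — 1 month.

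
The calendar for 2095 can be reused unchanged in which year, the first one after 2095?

Two years share a calendar iff Jan 1 falls on the same weekday and both are leap or both are common. 2095: Jan 1 is Saturday, common year.
2096: Jan 1 Sunday, leap
2097: Jan 1 Tuesday, common
2098: Jan 1 Wednesday, common
2099: Jan 1 Thursday, common
2100: Jan 1 Friday, common
2101: Jan 1 Saturday, common
2101 matches on both conditions.

2101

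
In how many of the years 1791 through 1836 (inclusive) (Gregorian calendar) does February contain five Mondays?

February has 28 days (29 in leap years); it has five Mondays when Monday falls among the first (month-length − 28) days — i.e. when February 1 is Monday in a leap year (never in a common year).
February 1 by year: 1791:Tue 1792:Wed 1793:Fri 1794:Sat 1795:Sun 1796:Mon✓ 1797:Wed 1798:Thu 1799:Fri 1800:Sat 1801:Sun 1802:Mon 1803:Tue 1804:Wed 1805:Fri …(16 more)… 1822:Fri 1823:Sat 1824:Sun 1825:Tue 1826:Wed 1827:Thu 1828:Fri 1829:Sun 1830:Mon 1831:Tue 1832:Wed 1833:Fri 1834:Sat 1835:Sun 1836:Mon✓
Years with five Mondays: 1796, 1808, 1836 → 3.

3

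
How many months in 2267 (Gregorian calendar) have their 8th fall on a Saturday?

1

Check the 8th of each month of 2267: Jan 8: Tue, Feb 8: Fri, Mar 8: Fri, Apr 8: Mon, May 8: Wed, Jun 8: Sat, Jul 8: Mon, Aug 8: Thu, Sep 8: Sun, Oct 8: Tue, Nov 8: Fri, Dec 8: Sun.
Saturday occurs in June — 1 month.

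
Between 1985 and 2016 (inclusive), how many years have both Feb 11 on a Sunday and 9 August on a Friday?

Check each year's weekday for Feb 11 and 9 August:
  1985: Mon/Fri  1986: Tue/Sat  1987: Wed/Sun  1988: Thu/Tue  1989: Sat/Wed  1990: Sun/Thu  1991: Mon/Fri  1992: Tue/Sun  1993: Thu/Mon  1994: Fri/Tue  1995: Sat/Wed  1996: Sun/Fri ✓  1997: Tue/Sat  1998: Wed/Sun  …(4 more)…  2003: Tue/Sat  2004: Wed/Mon  2005: Fri/Tue  2006: Sat/Wed  2007: Sun/Thu  2008: Mon/Sat  2009: Wed/Sun  2010: Thu/Mon  2011: Fri/Tue  2012: Sat/Thu  2013: Mon/Fri  2014: Tue/Sat  2015: Wed/Sun  2016: Thu/Tue
Both conditions hold in: 1996 — 1.

1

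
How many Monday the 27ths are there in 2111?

Check the 27th of each month of 2111: Jan 27: Tue, Feb 27: Fri, Mar 27: Fri, Apr 27: Mon, May 27: Wed, Jun 27: Sat, Jul 27: Mon, Aug 27: Thu, Sep 27: Sun, Oct 27: Tue, Nov 27: Fri, Dec 27: Sun.
Monday occurs in April, July — 2 months.

2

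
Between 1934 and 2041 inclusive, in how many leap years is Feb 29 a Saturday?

4

Leap years in 1934–2041: 27 of them.
Feb 29 weekday advances by 5 (mod 7) from one leap year to the next four years later (or differs when a century non-leap intervenes).
Leap-day weekdays: 1936:Sat✓ 1940:Thu 1944:Tue 1948:Sun 1952:Fri 1956:Wed 1960:Mon 1964:Sat✓ 1968:Thu 1972:Tue 1976:Sun 1980:Fri 1984:Wed 1988:Mon 1992:Sat✓ 1996:Thu 2000:Tue 2004:Sun 2008:Fri 2012:Wed 2016:Mon 2020:Sat✓ 2024:Thu 2028:Tue 2032:Sun 2036:Fri 2040:Wed
Saturday: 1936, 1964, 1992, 2020 → 4.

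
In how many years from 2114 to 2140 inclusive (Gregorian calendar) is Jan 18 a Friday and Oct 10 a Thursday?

Check each year's weekday for Jan 18 and Oct 10:
  2114: Thu/Wed  2115: Fri/Thu ✓  2116: Sat/Sat  2117: Mon/Sun  2118: Tue/Mon  2119: Wed/Tue  2120: Thu/Thu  2121: Sat/Fri  2122: Sun/Sat  2123: Mon/Sun  2124: Tue/Tue  2125: Thu/Wed  2126: Fri/Thu ✓  2127: Sat/Fri  2128: Sun/Sun  2129: Tue/Mon  2130: Wed/Tue  2131: Thu/Wed  2132: Fri/Fri  2133: Sun/Sat  2134: Mon/Sun  2135: Tue/Mon  2136: Wed/Wed  2137: Fri/Thu ✓  2138: Sat/Fri  2139: Sun/Sat  2140: Mon/Mon
Both conditions hold in: 2115, 2126, 2137 — 3.

3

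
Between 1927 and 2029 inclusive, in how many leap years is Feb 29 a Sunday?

3

Leap years in 1927–2029: 26 of them.
Feb 29 weekday advances by 5 (mod 7) from one leap year to the next four years later (or differs when a century non-leap intervenes).
Leap-day weekdays: 1928:Wed 1932:Mon 1936:Sat 1940:Thu 1944:Tue 1948:Sun✓ 1952:Fri 1956:Wed 1960:Mon 1964:Sat 1968:Thu 1972:Tue 1976:Sun✓ 1980:Fri 1984:Wed 1988:Mon 1992:Sat 1996:Thu 2000:Tue 2004:Sun✓ 2008:Fri 2012:Wed 2016:Mon 2020:Sat 2024:Thu 2028:Tue
Sunday: 1948, 1976, 2004 → 3.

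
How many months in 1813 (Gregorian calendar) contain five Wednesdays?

A month of length L has five Wednesdays iff its first Wednesday is on day ≤ L−28 (so day 1–3 in a 31-day month, 1–2 in a 30-day month, day 1 in a leap February).
Checking each month of 1813: Jan starts Fri (31d); Feb starts Mon (28d); Mar starts Mon (31d) ✓; Apr starts Thu (30d); May starts Sat (31d); Jun starts Tue (30d) ✓; Jul starts Thu (31d); Aug starts Sun (31d); Sep starts Wed (30d) ✓; Oct starts Fri (31d); Nov starts Mon (30d); Dec starts Wed (31d) ✓.
Five-Wednesday months: March, June, September, December → 4.

4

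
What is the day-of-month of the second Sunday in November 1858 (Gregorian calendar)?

14

November 1, 1858 is a Monday, so the first Sunday is the 7th.
The second Sunday is 7 + 7 = 14.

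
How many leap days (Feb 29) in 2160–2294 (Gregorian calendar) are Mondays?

Leap years in 2160–2294: 33 of them.
Feb 29 weekday advances by 5 (mod 7) from one leap year to the next four years later (or differs when a century non-leap intervenes).
Leap-day weekdays: 2160:Fri 2164:Wed 2168:Mon✓ 2172:Sat 2176:Thu 2180:Tue 2184:Sun 2188:Fri 2192:Wed 2196:Mon✓ 2204:Wed 2208:Mon✓ 2212:Sat …(7 more)… 2244:Thu 2248:Tue 2252:Sun 2256:Fri 2260:Wed 2264:Mon✓ 2268:Sat 2272:Thu 2276:Tue 2280:Sun 2284:Fri 2288:Wed 2292:Mon✓
Monday: 2168, 2196, 2208, 2236, 2264, 2292 → 6.

6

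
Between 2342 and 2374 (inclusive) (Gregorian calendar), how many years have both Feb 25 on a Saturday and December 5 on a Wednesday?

Check each year's weekday for Feb 25 and December 5:
  2342: Wed/Sat  2343: Thu/Sun  2344: Fri/Tue  2345: Sun/Wed  2346: Mon/Thu  2347: Tue/Fri  2348: Wed/Sun  2349: Fri/Mon  2350: Sat/Tue  2351: Sun/Wed  2352: Mon/Fri  2353: Wed/Sat  2354: Thu/Sun  2355: Fri/Mon  …(5 more)…  2361: Sat/Tue  2362: Sun/Wed  2363: Mon/Thu  2364: Tue/Sat  2365: Thu/Sun  2366: Fri/Mon  2367: Sat/Tue  2368: Sun/Thu  2369: Tue/Fri  2370: Wed/Sat  2371: Thu/Sun  2372: Fri/Tue  2373: Sun/Wed  2374: Mon/Thu
Both conditions hold in: 2356 — 1.

1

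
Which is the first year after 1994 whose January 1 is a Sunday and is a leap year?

2012

Jan 1 advances by 2 weekdays after a leap year and by 1 after a common year.
1994: Jan 1 is Saturday.
1995: Sunday
1996: Monday (leap)
1997: Wednesday
1998: Thursday
1999: Friday
2000: Saturday (leap)
2001: Monday
2002: Tuesday
2003: Wednesday
2004: Thursday (leap)
2005: Saturday
2006: Sunday
2007: Monday
2008: Tuesday (leap)
2009: Thursday
2010: Friday
2011: Saturday
2012: Sunday (leap)
2012 begins on a Sunday and is a leap year.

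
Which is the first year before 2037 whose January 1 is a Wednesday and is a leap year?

2020

Jan 1 advances by 2 weekdays after a leap year and by 1 after a common year.
2037: Jan 1 is Thursday.
2036: Tuesday (leap)
2035: Monday
2034: Sunday
2033: Saturday
2032: Thursday (leap)
2031: Wednesday
2030: Tuesday
2029: Monday
2028: Saturday (leap)
2027: Friday
2026: Thursday
2025: Wednesday
2024: Monday (leap)
2023: Sunday
2022: Saturday
2021: Friday
2020: Wednesday (leap)
2020 begins on a Wednesday and is a leap year.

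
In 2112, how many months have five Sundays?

A month of length L has five Sundays iff its first Sunday is on day ≤ L−28 (so day 1–3 in a 31-day month, 1–2 in a 30-day month, day 1 in a leap February).
Checking each month of 2112: Jan starts Fri (31d) ✓; Feb starts Mon (29d); Mar starts Tue (31d); Apr starts Fri (30d); May starts Sun (31d) ✓; Jun starts Wed (30d); Jul starts Fri (31d) ✓; Aug starts Mon (31d); Sep starts Thu (30d); Oct starts Sat (31d) ✓; Nov starts Tue (30d); Dec starts Thu (31d).
Five-Sunday months: January, May, July, October → 4.

4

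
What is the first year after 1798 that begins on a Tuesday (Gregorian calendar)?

Jan 1 advances by 2 weekdays after a leap year and by 1 after a common year.
1798: Jan 1 is Monday.
1799: Tuesday
1799 begins on a Tuesday

1799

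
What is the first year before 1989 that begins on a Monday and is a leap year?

1968

Jan 1 advances by 2 weekdays after a leap year and by 1 after a common year.
1989: Jan 1 is Sunday.
1988: Friday (leap)
1987: Thursday
1986: Wednesday
1985: Tuesday
1984: Sunday (leap)
1983: Saturday
1982: Friday
1981: Thursday
1980: Tuesday (leap)
1979: Monday
1978: Sunday
1977: Saturday
1976: Thursday (leap)
1975: Wednesday
1974: Tuesday
1973: Monday
1972: Saturday (leap)
1971: Friday
1970: Thursday
1969: Wednesday
1968: Monday (leap)
1968 begins on a Monday and is a leap year.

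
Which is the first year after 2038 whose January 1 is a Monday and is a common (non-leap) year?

2046

Jan 1 advances by 2 weekdays after a leap year and by 1 after a common year.
2038: Jan 1 is Friday.
2039: Saturday
2040: Sunday (leap)
2041: Tuesday
2042: Wednesday
2043: Thursday
2044: Friday (leap)
2045: Sunday
2046: Monday
2046 begins on a Monday and is a common year.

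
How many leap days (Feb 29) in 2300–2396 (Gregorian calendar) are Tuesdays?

3

Leap years in 2300–2396: 24 of them.
Feb 29 weekday advances by 5 (mod 7) from one leap year to the next four years later (or differs when a century non-leap intervenes).
Leap-day weekdays: 2304:Mon 2308:Sat 2312:Thu 2316:Tue✓ 2320:Sun 2324:Fri 2328:Wed 2332:Mon 2336:Sat 2340:Thu 2344:Tue✓ 2348:Sun 2352:Fri 2356:Wed 2360:Mon 2364:Sat 2368:Thu 2372:Tue✓ 2376:Sun 2380:Fri 2384:Wed 2388:Mon 2392:Sat 2396:Thu
Tuesday: 2316, 2344, 2372 → 3.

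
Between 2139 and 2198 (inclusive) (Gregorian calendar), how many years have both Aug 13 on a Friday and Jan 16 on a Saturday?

Check each year's weekday for Aug 13 and Jan 16:
  2139: Thu/Fri  2140: Sat/Sat  2141: Sun/Mon  2142: Mon/Tue  2143: Tue/Wed  2144: Thu/Thu  2145: Fri/Sat ✓  2146: Sat/Sun  2147: Sun/Mon  2148: Tue/Tue  2149: Wed/Thu  2150: Thu/Fri  2151: Fri/Sat ✓  2152: Sun/Sun  …(32 more)…  2185: Sat/Sun  2186: Sun/Mon  2187: Mon/Tue  2188: Wed/Wed  2189: Thu/Fri  2190: Fri/Sat ✓  2191: Sat/Sun  2192: Mon/Mon  2193: Tue/Wed  2194: Wed/Thu  2195: Thu/Fri  2196: Sat/Sat  2197: Sun/Mon  2198: Mon/Tue
Both conditions hold in: 2145, 2151, 2162, 2173, 2179, 2190 — 6.

6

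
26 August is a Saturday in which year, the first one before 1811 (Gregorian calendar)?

From one year to the next, a fixed date's weekday advances by 1, or by 2 when a Feb 29 lies between the two dates.
1811: August 26 is Monday.
1810: Sunday (−1)
1809: Saturday (−1)
26 August falls on a Saturday in 1809.

1809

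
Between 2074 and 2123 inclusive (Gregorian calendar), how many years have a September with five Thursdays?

15

September has 30 days; it has five Thursdays when Thursday falls among the first (month-length − 28) days — i.e. when September 1 is one of Thursday/Wednesday.
September 1 by year: 2074:Sat 2075:Sun 2076:Tue 2077:Wed✓ 2078:Thu✓ 2079:Fri 2080:Sun 2081:Mon 2082:Tue 2083:Wed✓ 2084:Fri 2085:Sat 2086:Sun 2087:Mon 2088:Wed✓ …(20 more)… 2109:Sun 2110:Mon 2111:Tue 2112:Thu✓ 2113:Fri 2114:Sat 2115:Sun 2116:Tue 2117:Wed✓ 2118:Thu✓ 2119:Fri 2120:Sun 2121:Mon 2122:Tue 2123:Wed✓
Years with five Thursdays: 2077, 2078, 2083, 2088, 2089, 2094, 2095, 2100, 2101, 2106, 2107, 2112, 2117, 2118, 2123 → 15.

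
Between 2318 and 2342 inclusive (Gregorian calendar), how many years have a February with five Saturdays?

February has 28 days (29 in leap years); it has five Saturdays when Saturday falls among the first (month-length − 28) days — i.e. when February 1 is Saturday in a leap year (never in a common year).
February 1 by year: 2318:Fri 2319:Sat 2320:Sun 2321:Tue 2322:Wed 2323:Thu 2324:Fri 2325:Sun 2326:Mon 2327:Tue 2328:Wed 2329:Fri 2330:Sat 2331:Sun 2332:Mon 2333:Wed 2334:Thu 2335:Fri 2336:Sat✓ 2337:Mon 2338:Tue 2339:Wed 2340:Thu 2341:Sat 2342:Sun
Years with five Saturdays: 2336 → 1.

1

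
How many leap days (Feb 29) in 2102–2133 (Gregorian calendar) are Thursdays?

Leap years in 2102–2133: 8 of them.
Feb 29 weekday advances by 5 (mod 7) from one leap year to the next four years later (or differs when a century non-leap intervenes).
Leap-day weekdays: 2104:Fri 2108:Wed 2112:Mon 2116:Sat 2120:Thu✓ 2124:Tue 2128:Sun 2132:Fri
Thursday: 2120 → 1.

1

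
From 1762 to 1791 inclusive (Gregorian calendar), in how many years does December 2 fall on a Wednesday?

Track December 2's weekday year by year (advancing +1, or +2 across a Feb 29):
  1762: Thu  1763: Fri (+1)  1764: Sun (+2)  1765: Mon (+1)  1766: Tue (+1)
  1767: Wed (+1) ✓  1768: Fri (+2)  1769: Sat (+1)  1770: Sun (+1)  1771: Mon (+1)
  1772: Wed (+2) ✓  1773: Thu (+1)  1774: Fri (+1)  1775: Sat (+1)  1776: Mon (+2)
  1777: Tue (+1)  1778: Wed (+1) ✓  1779: Thu (+1)  1780: Sat (+2)  1781: Sun (+1)
  1782: Mon (+1)  1783: Tue (+1)  1784: Thu (+2)  1785: Fri (+1)  1786: Sat (+1)
  1787: Sun (+1)  1788: Tue (+2)  1789: Wed (+1) ✓  1790: Thu (+1)  1791: Fri (+1)
Wednesday years: 1767, 1772, 1778, 1789 — 4 in total.

4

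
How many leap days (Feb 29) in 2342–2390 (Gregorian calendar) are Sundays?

2

Leap years in 2342–2390: 12 of them.
Feb 29 weekday advances by 5 (mod 7) from one leap year to the next four years later (or differs when a century non-leap intervenes).
Leap-day weekdays: 2344:Tue 2348:Sun✓ 2352:Fri 2356:Wed 2360:Mon 2364:Sat 2368:Thu 2372:Tue 2376:Sun✓ 2380:Fri 2384:Wed 2388:Mon
Sunday: 2348, 2376 → 2.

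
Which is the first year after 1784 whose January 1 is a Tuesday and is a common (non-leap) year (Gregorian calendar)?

Jan 1 advances by 2 weekdays after a leap year and by 1 after a common year.
1784: Jan 1 is Thursday (leap).
1785: Saturday
1786: Sunday
1787: Monday
1788: Tuesday (leap)
1789: Thursday
1790: Friday
1791: Saturday
1792: Sunday (leap)
1793: Tuesday
1793 begins on a Tuesday and is a common year.

1793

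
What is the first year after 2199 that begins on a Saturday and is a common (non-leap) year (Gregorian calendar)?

Jan 1 advances by 2 weekdays after a leap year and by 1 after a common year.
2199: Jan 1 is Tuesday.
2200: Wednesday
2201: Thursday
2202: Friday
2203: Saturday
2203 begins on a Saturday and is a common year.

2203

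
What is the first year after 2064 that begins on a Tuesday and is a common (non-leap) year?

Jan 1 advances by 2 weekdays after a leap year and by 1 after a common year.
2064: Jan 1 is Tuesday (leap).
2065: Thursday
2066: Friday
2067: Saturday
2068: Sunday (leap)
2069: Tuesday
2069 begins on a Tuesday and is a common year.

2069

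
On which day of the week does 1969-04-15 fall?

Tuesday

January 1, 1969 is a Wednesday.
April 15 is day 105 of the year, i.e. 104 days after Jan 1.
104 mod 7 = 6, so advance 6 weekdays from Wednesday: Tuesday.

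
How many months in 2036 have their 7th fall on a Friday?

2

Check the 7th of each month of 2036: Jan 7: Mon, Feb 7: Thu, Mar 7: Fri, Apr 7: Mon, May 7: Wed, Jun 7: Sat, Jul 7: Mon, Aug 7: Thu, Sep 7: Sun, Oct 7: Tue, Nov 7: Fri, Dec 7: Sun.
Friday occurs in March, November — 2 months.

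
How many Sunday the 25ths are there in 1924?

Check the 25th of each month of 1924: Jan 25: Fri, Feb 25: Mon, Mar 25: Tue, Apr 25: Fri, May 25: Sun, Jun 25: Wed, Jul 25: Fri, Aug 25: Mon, Sep 25: Thu, Oct 25: Sat, Nov 25: Tue, Dec 25: Thu.
Sunday occurs in May — 1 month.

1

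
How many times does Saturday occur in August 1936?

5

August 1936 has 31 days and begins on Saturday.
The first Saturday is August 1.
Saturdays fall on 1, 8, 15, 22, 29 — that's 5.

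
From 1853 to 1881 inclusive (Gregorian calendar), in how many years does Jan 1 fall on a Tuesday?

Track Jan 1's weekday year by year (advancing +1, or +2 across a Feb 29):
  1853: Sat  1854: Sun (+1)  1855: Mon (+1)  1856: Tue (+1) ✓  1857: Thu (+2)
  1858: Fri (+1)  1859: Sat (+1)  1860: Sun (+1)  1861: Tue (+2) ✓  1862: Wed (+1)
  1863: Thu (+1)  1864: Fri (+1)  1865: Sun (+2)  1866: Mon (+1)  1867: Tue (+1) ✓
  1868: Wed (+1)  1869: Fri (+2)  1870: Sat (+1)  1871: Sun (+1)  1872: Mon (+1)
  1873: Wed (+2)  1874: Thu (+1)  1875: Fri (+1)  1876: Sat (+1)  1877: Mon (+2)
  1878: Tue (+1) ✓  1879: Wed (+1)  1880: Thu (+1)  1881: Sat (+2)
Tuesday years: 1856, 1861, 1867, 1878 — 4 in total.

4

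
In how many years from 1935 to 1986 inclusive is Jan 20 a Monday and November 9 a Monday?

Check each year's weekday for Jan 20 and November 9:
  1935: Sun/Sat  1936: Mon/Mon ✓  1937: Wed/Tue  1938: Thu/Wed  1939: Fri/Thu  1940: Sat/Sat  1941: Mon/Sun  1942: Tue/Mon  1943: Wed/Tue  1944: Thu/Thu  1945: Sat/Fri  1946: Sun/Sat  1947: Mon/Sun  1948: Tue/Tue  …(24 more)…  1973: Sat/Fri  1974: Sun/Sat  1975: Mon/Sun  1976: Tue/Tue  1977: Thu/Wed  1978: Fri/Thu  1979: Sat/Fri  1980: Sun/Sun  1981: Tue/Mon  1982: Wed/Tue  1983: Thu/Wed  1984: Fri/Fri  1985: Sun/Sat  1986: Mon/Sun
Both conditions hold in: 1936, 1964 — 2.

2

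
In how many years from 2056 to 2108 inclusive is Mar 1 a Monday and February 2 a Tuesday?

6

Check each year's weekday for Mar 1 and February 2:
  2056: Wed/Wed  2057: Thu/Fri  2058: Fri/Sat  2059: Sat/Sun  2060: Mon/Mon  2061: Tue/Wed  2062: Wed/Thu  2063: Thu/Fri  2064: Sat/Sat  2065: Sun/Mon  2066: Mon/Tue ✓  2067: Tue/Wed  2068: Thu/Thu  2069: Fri/Sat  …(25 more)…  2095: Tue/Wed  2096: Thu/Thu  2097: Fri/Sat  2098: Sat/Sun  2099: Sun/Mon  2100: Mon/Tue ✓  2101: Tue/Wed  2102: Wed/Thu  2103: Thu/Fri  2104: Sat/Sat  2105: Sun/Mon  2106: Mon/Tue ✓  2107: Tue/Wed  2108: Thu/Thu
Both conditions hold in: 2066, 2077, 2083, 2094, 2100, 2106 — 6.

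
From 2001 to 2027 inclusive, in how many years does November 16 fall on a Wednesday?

Track November 16's weekday year by year (advancing +1, or +2 across a Feb 29):
  2001: Fri  2002: Sat (+1)  2003: Sun (+1)  2004: Tue (+2)  2005: Wed (+1) ✓
  2006: Thu (+1)  2007: Fri (+1)  2008: Sun (+2)  2009: Mon (+1)  2010: Tue (+1)
  2011: Wed (+1) ✓  2012: Fri (+2)  2013: Sat (+1)  2014: Sun (+1)  2015: Mon (+1)
  2016: Wed (+2) ✓  2017: Thu (+1)  2018: Fri (+1)  2019: Sat (+1)  2020: Mon (+2)
  2021: Tue (+1)  2022: Wed (+1) ✓  2023: Thu (+1)  2024: Sat (+2)  2025: Sun (+1)
  2026: Mon (+1)  2027: Tue (+1)
Wednesday years: 2005, 2011, 2016, 2022 — 4 in total.

4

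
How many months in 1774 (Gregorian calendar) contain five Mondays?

A month of length L has five Mondays iff its first Monday is on day ≤ L−28 (so day 1–3 in a 31-day month, 1–2 in a 30-day month, day 1 in a leap February).
Checking each month of 1774: Jan starts Sat (31d) ✓; Feb starts Tue (28d); Mar starts Tue (31d); Apr starts Fri (30d); May starts Sun (31d) ✓; Jun starts Wed (30d); Jul starts Fri (31d); Aug starts Mon (31d) ✓; Sep starts Thu (30d); Oct starts Sat (31d) ✓; Nov starts Tue (30d); Dec starts Thu (31d).
Five-Monday months: January, May, August, October → 4.

4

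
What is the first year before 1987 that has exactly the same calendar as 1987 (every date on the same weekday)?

1981

Two years share a calendar iff Jan 1 falls on the same weekday and both are leap or both are common. 1987: Jan 1 is Thursday, common year.
1986: Jan 1 Wednesday, common
1985: Jan 1 Tuesday, common
1984: Jan 1 Sunday, leap
1983: Jan 1 Saturday, common
1982: Jan 1 Friday, common
1981: Jan 1 Thursday, common
1981 matches on both conditions.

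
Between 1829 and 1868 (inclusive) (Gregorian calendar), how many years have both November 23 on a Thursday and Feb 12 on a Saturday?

Check each year's weekday for November 23 and Feb 12:
  1829: Mon/Thu  1830: Tue/Fri  1831: Wed/Sat  1832: Fri/Sun  1833: Sat/Tue  1834: Sun/Wed  1835: Mon/Thu  1836: Wed/Fri  1837: Thu/Sun  1838: Fri/Mon  1839: Sat/Tue  1840: Mon/Wed  1841: Tue/Fri  1842: Wed/Sat  …(12 more)…  1855: Fri/Mon  1856: Sun/Tue  1857: Mon/Thu  1858: Tue/Fri  1859: Wed/Sat  1860: Fri/Sun  1861: Sat/Tue  1862: Sun/Wed  1863: Mon/Thu  1864: Wed/Fri  1865: Thu/Sun  1866: Fri/Mon  1867: Sat/Tue  1868: Mon/Wed
Both conditions hold in: 1848 — 1.

1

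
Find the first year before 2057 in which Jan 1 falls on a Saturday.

Jan 1 advances by 2 weekdays after a leap year and by 1 after a common year.
2057: Jan 1 is Monday.
2056: Saturday (leap)
2056 begins on a Saturday

2056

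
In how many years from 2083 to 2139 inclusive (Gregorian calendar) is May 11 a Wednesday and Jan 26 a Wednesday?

7

Check each year's weekday for May 11 and Jan 26:
  2083: Tue/Tue  2084: Thu/Wed  2085: Fri/Fri  2086: Sat/Sat  2087: Sun/Sun  2088: Tue/Mon  2089: Wed/Wed ✓  2090: Thu/Thu  2091: Fri/Fri  2092: Sun/Sat  2093: Mon/Mon  2094: Tue/Tue  2095: Wed/Wed ✓  2096: Fri/Thu  …(29 more)…  2126: Sat/Sat  2127: Sun/Sun  2128: Tue/Mon  2129: Wed/Wed ✓  2130: Thu/Thu  2131: Fri/Fri  2132: Sun/Sat  2133: Mon/Mon  2134: Tue/Tue  2135: Wed/Wed ✓  2136: Fri/Thu  2137: Sat/Sat  2138: Sun/Sun  2139: Mon/Mon
Both conditions hold in: 2089, 2095, 2101, 2107, 2118, 2129, 2135 — 7.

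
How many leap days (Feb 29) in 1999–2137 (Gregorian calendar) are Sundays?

5

Leap years in 1999–2137: 34 of them.
Feb 29 weekday advances by 5 (mod 7) from one leap year to the next four years later (or differs when a century non-leap intervenes).
Leap-day weekdays: 2000:Tue 2004:Sun✓ 2008:Fri 2012:Wed 2016:Mon 2020:Sat 2024:Thu 2028:Tue 2032:Sun✓ 2036:Fri 2040:Wed 2044:Mon 2048:Sat …(8 more)… 2084:Tue 2088:Sun✓ 2092:Fri 2096:Wed 2104:Fri 2108:Wed 2112:Mon 2116:Sat 2120:Thu 2124:Tue 2128:Sun✓ 2132:Fri 2136:Wed
Sunday: 2004, 2032, 2060, 2088, 2128 → 5.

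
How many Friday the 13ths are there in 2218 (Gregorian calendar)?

3

Check the 13th of each month of 2218: Jan 13: Tue, Feb 13: Fri, Mar 13: Fri, Apr 13: Mon, May 13: Wed, Jun 13: Sat, Jul 13: Mon, Aug 13: Thu, Sep 13: Sun, Oct 13: Tue, Nov 13: Fri, Dec 13: Sun.
Friday occurs in February, March, November — 3 months.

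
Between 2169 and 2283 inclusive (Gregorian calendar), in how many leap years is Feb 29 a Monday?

4

Leap years in 2169–2283: 27 of them.
Feb 29 weekday advances by 5 (mod 7) from one leap year to the next four years later (or differs when a century non-leap intervenes).
Leap-day weekdays: 2172:Sat 2176:Thu 2180:Tue 2184:Sun 2188:Fri 2192:Wed 2196:Mon✓ 2204:Wed 2208:Mon✓ 2212:Sat 2216:Thu 2220:Tue 2224:Sun 2228:Fri 2232:Wed 2236:Mon✓ 2240:Sat 2244:Thu 2248:Tue 2252:Sun 2256:Fri 2260:Wed 2264:Mon✓ 2268:Sat 2272:Thu 2276:Tue 2280:Sun
Monday: 2196, 2208, 2236, 2264 → 4.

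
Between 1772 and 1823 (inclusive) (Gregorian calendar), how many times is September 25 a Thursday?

8

Track September 25's weekday year by year (advancing +1, or +2 across a Feb 29):
  1772: Fri  1773: Sat (+1)  1774: Sun (+1)  1775: Mon (+1)  1776: Wed (+2)
  1777: Thu (+1) ✓  1778: Fri (+1)  1779: Sat (+1)  1780: Mon (+2)  1781: Tue (+1)
  1782: Wed (+1)  1783: Thu (+1) ✓  1784: Sat (+2)  1785: Sun (+1)  … (24 more years) …
  1810: Tue (+1)  1811: Wed (+1)  1812: Fri (+2)  1813: Sat (+1)  1814: Sun (+1)
  1815: Mon (+1)  1816: Wed (+2)  1817: Thu (+1) ✓  1818: Fri (+1)  1819: Sat (+1)
  1820: Mon (+2)  1821: Tue (+1)  1822: Wed (+1)  1823: Thu (+1) ✓
Thursday years: 1777, 1783, 1788, 1794, 1800, 1806, 1817, 1823 — 8 in total.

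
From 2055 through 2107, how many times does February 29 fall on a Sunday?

2

Leap years in 2055–2107: 12 of them.
Feb 29 weekday advances by 5 (mod 7) from one leap year to the next four years later (or differs when a century non-leap intervenes).
Leap-day weekdays: 2056:Tue 2060:Sun✓ 2064:Fri 2068:Wed 2072:Mon 2076:Sat 2080:Thu 2084:Tue 2088:Sun✓ 2092:Fri 2096:Wed 2104:Fri
Sunday: 2060, 2088 → 2.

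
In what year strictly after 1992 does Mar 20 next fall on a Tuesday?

From one year to the next, a fixed date's weekday advances by 1, or by 2 when a Feb 29 lies between the two dates.
1992: March 20 is Friday.
1993: Saturday (+1)
1994: Sunday (+1)
1995: Monday (+1)
1996: Wednesday (+2)
1997: Thursday (+1)
1998: Friday (+1)
1999: Saturday (+1)
2000: Monday (+2)
2001: Tuesday (+1)
Mar 20 falls on a Tuesday in 2001.

2001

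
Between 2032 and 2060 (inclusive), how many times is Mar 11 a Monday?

4

Track Mar 11's weekday year by year (advancing +1, or +2 across a Feb 29):
  2032: Thu  2033: Fri (+1)  2034: Sat (+1)  2035: Sun (+1)  2036: Tue (+2)
  2037: Wed (+1)  2038: Thu (+1)  2039: Fri (+1)  2040: Sun (+2)  2041: Mon (+1) ✓
  2042: Tue (+1)  2043: Wed (+1)  2044: Fri (+2)  2045: Sat (+1)  2046: Sun (+1)
  2047: Mon (+1) ✓  2048: Wed (+2)  2049: Thu (+1)  2050: Fri (+1)  2051: Sat (+1)
  2052: Mon (+2) ✓  2053: Tue (+1)  2054: Wed (+1)  2055: Thu (+1)  2056: Sat (+2)
  2057: Sun (+1)  2058: Mon (+1) ✓  2059: Tue (+1)  2060: Thu (+2)
Monday years: 2041, 2047, 2052, 2058 — 4 in total.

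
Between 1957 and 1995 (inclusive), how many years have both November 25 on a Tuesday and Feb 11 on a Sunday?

0

Check each year's weekday for November 25 and Feb 11:
  1957: Mon/Mon  1958: Tue/Tue  1959: Wed/Wed  1960: Fri/Thu  1961: Sat/Sat  1962: Sun/Sun  1963: Mon/Mon  1964: Wed/Tue  1965: Thu/Thu  1966: Fri/Fri  1967: Sat/Sat  1968: Mon/Sun  1969: Tue/Tue  1970: Wed/Wed  …(11 more)…  1982: Thu/Thu  1983: Fri/Fri  1984: Sun/Sat  1985: Mon/Mon  1986: Tue/Tue  1987: Wed/Wed  1988: Fri/Thu  1989: Sat/Sat  1990: Sun/Sun  1991: Mon/Mon  1992: Wed/Tue  1993: Thu/Thu  1994: Fri/Fri  1995: Sat/Sat
Both conditions hold in: no year — 0.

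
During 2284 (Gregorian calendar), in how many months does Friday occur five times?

A month of length L has five Fridays iff its first Friday is on day ≤ L−28 (so day 1–3 in a 31-day month, 1–2 in a 30-day month, day 1 in a leap February).
Checking each month of 2284: Jan starts Tue (31d); Feb starts Fri (29d) ✓; Mar starts Sat (31d); Apr starts Tue (30d); May starts Thu (31d) ✓; Jun starts Sun (30d); Jul starts Tue (31d); Aug starts Fri (31d) ✓; Sep starts Mon (30d); Oct starts Wed (31d) ✓; Nov starts Sat (30d); Dec starts Mon (31d).
Five-Friday months: February, May, August, October → 4.

4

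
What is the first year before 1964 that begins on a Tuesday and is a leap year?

1952

Jan 1 advances by 2 weekdays after a leap year and by 1 after a common year.
1964: Jan 1 is Wednesday (leap).
1963: Tuesday
1962: Monday
1961: Sunday
1960: Friday (leap)
1959: Thursday
1958: Wednesday
1957: Tuesday
1956: Sunday (leap)
1955: Saturday
1954: Friday
1953: Thursday
1952: Tuesday (leap)
1952 begins on a Tuesday and is a leap year.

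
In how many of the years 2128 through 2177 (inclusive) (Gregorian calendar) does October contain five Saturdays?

October has 31 days; it has five Saturdays when Saturday falls among the first (month-length − 28) days — i.e. when October 1 is one of Saturday/Friday/Thursday.
October 1 by year: 2128:Fri✓ 2129:Sat✓ 2130:Sun 2131:Mon 2132:Wed 2133:Thu✓ 2134:Fri✓ 2135:Sat✓ 2136:Mon 2137:Tue 2138:Wed 2139:Thu✓ 2140:Sat✓ 2141:Sun 2142:Mon …(20 more)… 2163:Sat✓ 2164:Mon 2165:Tue 2166:Wed 2167:Thu✓ 2168:Sat✓ 2169:Sun 2170:Mon 2171:Tue 2172:Thu✓ 2173:Fri✓ 2174:Sat✓ 2175:Sun 2176:Tue 2177:Wed
Years with five Saturdays: 2128, 2129, 2133, 2134, 2135, 2139, 2140, 2144, 2145, 2146, 2150, 2151, 2156, 2157, 2161, 2162, 2163, 2167, 2168, 2172, 2173, 2174 → 22.

22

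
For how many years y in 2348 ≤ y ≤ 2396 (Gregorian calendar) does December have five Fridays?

December has 31 days; it has five Fridays when Friday falls among the first (month-length − 28) days — i.e. when December 1 is one of Friday/Thursday/Wednesday.
December 1 by year: 2348:Wed✓ 2349:Thu✓ 2350:Fri✓ 2351:Sat 2352:Mon 2353:Tue 2354:Wed✓ 2355:Thu✓ 2356:Sat 2357:Sun 2358:Mon 2359:Tue 2360:Thu✓ 2361:Fri✓ 2362:Sat …(19 more)… 2382:Wed✓ 2383:Thu✓ 2384:Sat 2385:Sun 2386:Mon 2387:Tue 2388:Thu✓ 2389:Fri✓ 2390:Sat 2391:Sun 2392:Tue 2393:Wed✓ 2394:Thu✓ 2395:Fri✓ 2396:Sun
Years with five Fridays: 2348, 2349, 2350, 2354, 2355, 2360, 2361, 2365, 2366, 2367, 2371, 2372, 2376, 2377, 2378, 2382, 2383, 2388, 2389, 2393, 2394, 2395 → 22.

22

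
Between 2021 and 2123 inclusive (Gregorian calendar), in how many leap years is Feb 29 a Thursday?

4

Leap years in 2021–2123: 24 of them.
Feb 29 weekday advances by 5 (mod 7) from one leap year to the next four years later (or differs when a century non-leap intervenes).
Leap-day weekdays: 2024:Thu✓ 2028:Tue 2032:Sun 2036:Fri 2040:Wed 2044:Mon 2048:Sat 2052:Thu✓ 2056:Tue 2060:Sun 2064:Fri 2068:Wed 2072:Mon 2076:Sat 2080:Thu✓ 2084:Tue 2088:Sun 2092:Fri 2096:Wed 2104:Fri 2108:Wed 2112:Mon 2116:Sat 2120:Thu✓
Thursday: 2024, 2052, 2080, 2120 → 4.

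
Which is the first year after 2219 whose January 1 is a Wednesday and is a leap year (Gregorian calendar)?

Jan 1 advances by 2 weekdays after a leap year and by 1 after a common year.
2219: Jan 1 is Friday.
2220: Saturday (leap)
2221: Monday
2222: Tuesday
2223: Wednesday
2224: Thursday (leap)
2225: Saturday
2226: Sunday
2227: Monday
2228: Tuesday (leap)
2229: Thursday
2230: Friday
2231: Saturday
2232: Sunday (leap)
2233: Tuesday
2234: Wednesday
2235: Thursday
2236: Friday (leap)
2237: Sunday
2238: Monday
2239: Tuesday
2240: Wednesday (leap)
2240 begins on a Wednesday and is a leap year.

2240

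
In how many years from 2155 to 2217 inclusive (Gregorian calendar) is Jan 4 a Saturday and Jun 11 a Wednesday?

8

Check each year's weekday for Jan 4 and Jun 11:
  2155: Sat/Wed ✓  2156: Sun/Fri  2157: Tue/Sat  2158: Wed/Sun  2159: Thu/Mon  2160: Fri/Wed  2161: Sun/Thu  2162: Mon/Fri  2163: Tue/Sat  2164: Wed/Mon  2165: Fri/Tue  2166: Sat/Wed ✓  2167: Sun/Thu  2168: Mon/Sat  …(35 more)…  2204: Wed/Mon  2205: Fri/Tue  2206: Sat/Wed ✓  2207: Sun/Thu  2208: Mon/Sat  2209: Wed/Sun  2210: Thu/Mon  2211: Fri/Tue  2212: Sat/Thu  2213: Mon/Fri  2214: Tue/Sat  2215: Wed/Sun  2216: Thu/Tue  2217: Sat/Wed ✓
Both conditions hold in: 2155, 2166, 2177, 2183, 2194, 2200, 2206, 2217 — 8.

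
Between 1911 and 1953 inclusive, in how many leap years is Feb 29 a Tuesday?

Leap years in 1911–1953: 11 of them.
Feb 29 weekday advances by 5 (mod 7) from one leap year to the next four years later (or differs when a century non-leap intervenes).
Leap-day weekdays: 1912:Thu 1916:Tue✓ 1920:Sun 1924:Fri 1928:Wed 1932:Mon 1936:Sat 1940:Thu 1944:Tue✓ 1948:Sun 1952:Fri
Tuesday: 1916, 1944 → 2.

2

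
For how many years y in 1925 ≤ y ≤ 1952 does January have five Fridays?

12

January has 31 days; it has five Fridays when Friday falls among the first (month-length − 28) days — i.e. when January 1 is one of Friday/Thursday/Wednesday.
January 1 by year: 1925:Thu✓ 1926:Fri✓ 1927:Sat 1928:Sun 1929:Tue 1930:Wed✓ 1931:Thu✓ 1932:Fri✓ 1933:Sun 1934:Mon 1935:Tue 1936:Wed✓ 1937:Fri✓ 1938:Sat 1939:Sun 1940:Mon 1941:Wed✓ 1942:Thu✓ 1943:Fri✓ 1944:Sat 1945:Mon 1946:Tue 1947:Wed✓ 1948:Thu✓ 1949:Sat 1950:Sun 1951:Mon 1952:Tue
Years with five Fridays: 1925, 1926, 1930, 1931, 1932, 1936, 1937, 1941, 1942, 1943, 1947, 1948 → 12.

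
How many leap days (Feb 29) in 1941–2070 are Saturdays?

Leap years in 1941–2070: 32 of them.
Feb 29 weekday advances by 5 (mod 7) from one leap year to the next four years later (or differs when a century non-leap intervenes).
Leap-day weekdays: 1944:Tue 1948:Sun 1952:Fri 1956:Wed 1960:Mon 1964:Sat✓ 1968:Thu 1972:Tue 1976:Sun 1980:Fri 1984:Wed 1988:Mon 1992:Sat✓ …(6 more)… 2020:Sat✓ 2024:Thu 2028:Tue 2032:Sun 2036:Fri 2040:Wed 2044:Mon 2048:Sat✓ 2052:Thu 2056:Tue 2060:Sun 2064:Fri 2068:Wed
Saturday: 1964, 1992, 2020, 2048 → 4.

4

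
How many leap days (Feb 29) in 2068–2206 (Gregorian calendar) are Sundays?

Leap years in 2068–2206: 33 of them.
Feb 29 weekday advances by 5 (mod 7) from one leap year to the next four years later (or differs when a century non-leap intervenes).
Leap-day weekdays: 2068:Wed 2072:Mon 2076:Sat 2080:Thu 2084:Tue 2088:Sun✓ 2092:Fri 2096:Wed 2104:Fri 2108:Wed 2112:Mon 2116:Sat 2120:Thu …(7 more)… 2152:Tue 2156:Sun✓ 2160:Fri 2164:Wed 2168:Mon 2172:Sat 2176:Thu 2180:Tue 2184:Sun✓ 2188:Fri 2192:Wed 2196:Mon 2204:Wed
Sunday: 2088, 2128, 2156, 2184 → 4.

4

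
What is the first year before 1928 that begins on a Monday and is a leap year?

1912

Jan 1 advances by 2 weekdays after a leap year and by 1 after a common year.
1928: Jan 1 is Sunday (leap).
1927: Saturday
1926: Friday
1925: Thursday
1924: Tuesday (leap)
1923: Monday
1922: Sunday
1921: Saturday
1920: Thursday (leap)
1919: Wednesday
1918: Tuesday
1917: Monday
1916: Saturday (leap)
1915: Friday
1914: Thursday
1913: Wednesday
1912: Monday (leap)
1912 begins on a Monday and is a leap year.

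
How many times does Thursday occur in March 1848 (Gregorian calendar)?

March 1848 has 31 days and begins on Wednesday.
The first Thursday is March 2.
Thursdays fall on 2, 9, 16, 23, 30 — that's 5.

5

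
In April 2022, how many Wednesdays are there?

April 2022 has 30 days and begins on Friday.
The first Wednesday is April 6.
Wednesdays fall on 6, 13, 20, 27 — that's 4.

4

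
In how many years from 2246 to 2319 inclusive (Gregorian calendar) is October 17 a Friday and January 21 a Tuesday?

Check each year's weekday for October 17 and January 21:
  2246: Sat/Wed  2247: Sun/Thu  2248: Tue/Fri  2249: Wed/Sun  2250: Thu/Mon  2251: Fri/Tue ✓  2252: Sun/Wed  2253: Mon/Fri  2254: Tue/Sat  2255: Wed/Sun  2256: Fri/Mon  2257: Sat/Wed  2258: Sun/Thu  2259: Mon/Fri  …(46 more)…  2306: Wed/Sun  2307: Thu/Mon  2308: Sat/Tue  2309: Sun/Thu  2310: Mon/Fri  2311: Tue/Sat  2312: Thu/Sun  2313: Fri/Tue ✓  2314: Sat/Wed  2315: Sun/Thu  2316: Tue/Fri  2317: Wed/Sun  2318: Thu/Mon  2319: Fri/Tue ✓
Both conditions hold in: 2251, 2262, 2273, 2279, 2290, 2302, 2313, 2319 — 8.

8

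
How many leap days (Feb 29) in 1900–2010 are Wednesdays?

Leap years in 1900–2010: 27 of them.
Feb 29 weekday advances by 5 (mod 7) from one leap year to the next four years later (or differs when a century non-leap intervenes).
Leap-day weekdays: 1904:Mon 1908:Sat 1912:Thu 1916:Tue 1920:Sun 1924:Fri 1928:Wed✓ 1932:Mon 1936:Sat 1940:Thu 1944:Tue 1948:Sun 1952:Fri 1956:Wed✓ 1960:Mon 1964:Sat 1968:Thu 1972:Tue 1976:Sun 1980:Fri 1984:Wed✓ 1988:Mon 1992:Sat 1996:Thu 2000:Tue 2004:Sun 2008:Fri
Wednesday: 1928, 1956, 1984 → 3.

3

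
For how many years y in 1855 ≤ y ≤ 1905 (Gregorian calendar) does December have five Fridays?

December has 31 days; it has five Fridays when Friday falls among the first (month-length − 28) days — i.e. when December 1 is one of Friday/Thursday/Wednesday.
December 1 by year: 1855:Sat 1856:Mon 1857:Tue 1858:Wed✓ 1859:Thu✓ 1860:Sat 1861:Sun 1862:Mon 1863:Tue 1864:Thu✓ 1865:Fri✓ 1866:Sat 1867:Sun 1868:Tue 1869:Wed✓ …(21 more)… 1891:Tue 1892:Thu✓ 1893:Fri✓ 1894:Sat 1895:Sun 1896:Tue 1897:Wed✓ 1898:Thu✓ 1899:Fri✓ 1900:Sat 1901:Sun 1902:Mon 1903:Tue 1904:Thu✓ 1905:Fri✓
Years with five Fridays: 1858, 1859, 1864, 1865, 1869, 1870, 1871, 1875, 1876, 1880, 1881, 1882, 1886, 1887, 1892, 1893, 1897, 1898, 1899, 1904, 1905 → 21.

21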